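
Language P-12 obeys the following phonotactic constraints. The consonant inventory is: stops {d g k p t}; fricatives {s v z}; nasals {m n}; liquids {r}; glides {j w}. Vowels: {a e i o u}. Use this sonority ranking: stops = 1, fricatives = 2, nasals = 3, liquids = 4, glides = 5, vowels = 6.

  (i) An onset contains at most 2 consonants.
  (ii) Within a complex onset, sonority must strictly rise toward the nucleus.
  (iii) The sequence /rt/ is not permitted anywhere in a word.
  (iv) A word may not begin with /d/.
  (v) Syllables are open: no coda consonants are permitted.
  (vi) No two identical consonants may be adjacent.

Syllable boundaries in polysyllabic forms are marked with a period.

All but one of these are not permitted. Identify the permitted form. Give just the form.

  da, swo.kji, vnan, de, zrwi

swo.kji

da — violates constraint (iv): word begins with /d/ → not permitted
swo.kji — σ1 onset /sw/ (2→5 rises), coda /∅/ ok; σ2 onset /kj/ (1→5 rises), coda /∅/ ok → permitted
vnan — violates constraint (v): syllable 1 coda /n/ has 1 consonant (> 0) → not permitted
de — violates constraint (iv): word begins with /d/ → not permitted
zrwi — violates constraint (i): syllable 1 onset /zrw/ has 3 consonants (> 2) → not permitted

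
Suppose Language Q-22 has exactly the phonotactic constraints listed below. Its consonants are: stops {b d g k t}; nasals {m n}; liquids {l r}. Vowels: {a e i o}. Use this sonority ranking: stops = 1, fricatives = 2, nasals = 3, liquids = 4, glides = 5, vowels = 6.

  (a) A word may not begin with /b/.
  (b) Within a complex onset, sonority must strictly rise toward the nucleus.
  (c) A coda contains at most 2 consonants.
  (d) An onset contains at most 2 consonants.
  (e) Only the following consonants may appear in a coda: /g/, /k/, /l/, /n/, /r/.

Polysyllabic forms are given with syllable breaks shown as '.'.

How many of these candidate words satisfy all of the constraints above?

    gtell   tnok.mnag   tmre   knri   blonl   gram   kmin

1

gtell — violates constraint (b): syllable 1 onset /gt/: /g/ (stop, 1) → /t/ (stop, 1) does not rise → illicit
tnok.mnag — violates constraint (b): syllable 2 onset /mn/: /m/ (nasal, 3) → /n/ (nasal, 3) does not rise → illicit
tmre — violates constraint (d): syllable 1 onset /tmr/ has 3 consonants (> 2) → illicit
knri — violates constraint (d): syllable 1 onset /knr/ has 3 consonants (> 2) → illicit
blonl — violates constraint (a): word begins with /b/ → illicit
gram — violates constraint (e): syllable 1 coda contains /m/, which is not a licensed coda consonant → illicit
kmin — σ1 onset /km/ (1→3 rises), coda /n/ ok → licit
Licit: kmin → 1.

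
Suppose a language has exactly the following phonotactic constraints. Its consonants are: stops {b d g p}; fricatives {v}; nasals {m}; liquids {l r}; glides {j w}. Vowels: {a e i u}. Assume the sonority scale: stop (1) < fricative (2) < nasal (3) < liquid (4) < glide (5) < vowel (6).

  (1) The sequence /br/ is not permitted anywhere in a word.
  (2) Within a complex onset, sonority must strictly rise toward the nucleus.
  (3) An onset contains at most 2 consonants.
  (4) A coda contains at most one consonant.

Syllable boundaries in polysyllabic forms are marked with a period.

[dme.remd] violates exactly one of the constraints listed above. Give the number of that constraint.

4

[dme.remd]: syllable 2 coda /md/ has 2 consonants (> 1).
This is a violation of constraint 4: "A coda contains at most one consonant."
The remaining constraints (1, 2, 3) are satisfied.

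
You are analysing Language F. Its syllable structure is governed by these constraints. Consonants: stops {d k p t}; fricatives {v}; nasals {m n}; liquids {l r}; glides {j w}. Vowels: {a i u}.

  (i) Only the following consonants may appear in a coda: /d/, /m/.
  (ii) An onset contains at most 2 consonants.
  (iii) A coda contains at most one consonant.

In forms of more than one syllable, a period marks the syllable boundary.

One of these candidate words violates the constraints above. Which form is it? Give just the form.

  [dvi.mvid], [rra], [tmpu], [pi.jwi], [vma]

[tmpu]

[dvi.mvid] — σ1 onset /dv/ (2C), coda /∅/ ok; σ2 onset /mv/ (2C), coda /d/ ok → licit
[rra] — σ1 onset /rr/ (2C), coda /∅/ ok → licit
[tmpu] — violates constraint (ii): syllable 1 onset /tmp/ has 3 consonants (> 2) → illicit
[pi.jwi] — σ1 onset /p/, coda /∅/ ok; σ2 onset /jw/ (2C), coda /∅/ ok → licit
[vma] — σ1 onset /vm/ (2C), coda /∅/ ok → licit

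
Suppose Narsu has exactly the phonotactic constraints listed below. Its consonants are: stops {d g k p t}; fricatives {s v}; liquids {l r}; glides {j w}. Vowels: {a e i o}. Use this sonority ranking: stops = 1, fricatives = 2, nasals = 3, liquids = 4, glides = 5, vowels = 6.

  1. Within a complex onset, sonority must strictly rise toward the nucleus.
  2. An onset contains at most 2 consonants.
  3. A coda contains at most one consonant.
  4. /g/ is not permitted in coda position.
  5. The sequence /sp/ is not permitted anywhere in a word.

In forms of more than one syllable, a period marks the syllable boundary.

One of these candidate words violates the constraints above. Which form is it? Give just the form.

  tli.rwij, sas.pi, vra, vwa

tli.rwij — σ1 onset /tl/ (1→4 rises), coda /∅/ ok; σ2 onset /rw/ (4→5 rises), coda /j/ ok → phonotactically legal
sas.pi — violates constraint 5: contains banned sequence /sp/ → phonotactically illegal
vra — σ1 onset /vr/ (2→4 rises), coda /∅/ ok → phonotactically legal
vwa — σ1 onset /vw/ (2→5 rises), coda /∅/ ok → phonotactically legal

sas.pi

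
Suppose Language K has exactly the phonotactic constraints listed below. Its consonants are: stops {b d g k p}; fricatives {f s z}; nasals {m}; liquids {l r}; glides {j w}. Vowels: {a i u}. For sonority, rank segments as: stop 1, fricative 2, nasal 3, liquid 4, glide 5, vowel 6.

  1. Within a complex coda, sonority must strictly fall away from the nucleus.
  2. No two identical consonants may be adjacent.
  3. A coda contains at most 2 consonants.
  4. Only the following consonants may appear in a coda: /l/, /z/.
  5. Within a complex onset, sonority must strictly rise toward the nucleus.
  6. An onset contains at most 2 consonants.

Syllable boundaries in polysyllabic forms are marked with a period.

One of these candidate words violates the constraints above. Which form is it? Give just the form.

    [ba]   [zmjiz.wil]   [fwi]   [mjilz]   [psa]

[ba] — σ1 onset /b/, coda /∅/ ok → permitted
[zmjiz.wil] — violates constraint 6: syllable 1 onset /zmj/ has 3 consonants (> 2) → not permitted
[fwi] — σ1 onset /fw/ (2→5 rises), coda /∅/ ok → permitted
[mjilz] — σ1 onset /mj/ (3→5 rises), coda /lz/ (4→2 falls) ok → permitted
[psa] — σ1 onset /ps/ (1→2 rises), coda /∅/ ok → permitted

[zmjiz.wil]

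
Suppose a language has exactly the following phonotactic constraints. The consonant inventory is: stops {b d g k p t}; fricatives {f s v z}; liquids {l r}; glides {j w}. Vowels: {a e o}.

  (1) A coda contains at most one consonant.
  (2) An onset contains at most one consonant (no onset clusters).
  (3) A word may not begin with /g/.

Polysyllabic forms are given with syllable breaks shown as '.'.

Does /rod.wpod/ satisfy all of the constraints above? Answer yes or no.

no

/rod.wpod/ — violates constraint 2: syllable 2 onset /wp/ has 2 consonants (> 1) → phonotactically illegal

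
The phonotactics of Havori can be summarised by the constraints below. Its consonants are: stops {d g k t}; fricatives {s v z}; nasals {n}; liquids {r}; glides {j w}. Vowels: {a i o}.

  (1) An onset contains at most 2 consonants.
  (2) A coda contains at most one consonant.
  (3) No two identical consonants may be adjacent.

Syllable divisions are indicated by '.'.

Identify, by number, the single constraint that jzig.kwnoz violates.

1

jzig.kwnoz: syllable 2 onset /kwn/ has 3 consonants (> 2).
This is a violation of constraint 1: "An onset contains at most 2 consonants."
The remaining constraints (2, 3) are satisfied.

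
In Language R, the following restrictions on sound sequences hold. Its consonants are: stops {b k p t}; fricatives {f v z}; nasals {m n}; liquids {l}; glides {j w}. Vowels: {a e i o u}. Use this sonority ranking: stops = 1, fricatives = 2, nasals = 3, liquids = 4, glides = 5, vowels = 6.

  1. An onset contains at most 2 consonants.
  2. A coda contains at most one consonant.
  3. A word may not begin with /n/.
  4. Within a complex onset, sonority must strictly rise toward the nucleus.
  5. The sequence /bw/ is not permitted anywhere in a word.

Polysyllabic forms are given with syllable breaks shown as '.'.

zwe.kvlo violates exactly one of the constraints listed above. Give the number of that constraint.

zwe.kvlo: syllable 2 onset /kvl/ has 3 consonants (> 2).
This is a violation of constraint 1: "An onset contains at most 2 consonants."
The remaining constraints (2, 3, 4, 5) are satisfied.

1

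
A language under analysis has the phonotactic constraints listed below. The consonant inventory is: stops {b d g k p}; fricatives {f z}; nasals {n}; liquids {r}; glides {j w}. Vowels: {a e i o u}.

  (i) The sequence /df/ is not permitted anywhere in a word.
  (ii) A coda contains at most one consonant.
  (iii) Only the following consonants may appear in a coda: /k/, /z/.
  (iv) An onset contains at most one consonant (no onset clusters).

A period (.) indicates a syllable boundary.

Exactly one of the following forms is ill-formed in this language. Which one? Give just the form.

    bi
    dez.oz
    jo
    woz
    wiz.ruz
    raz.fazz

raz.fazz

bi — σ1 onset /b/, coda /∅/ ok → well-formed
dez.oz — σ1 onset /d/, coda /z/ ok; σ2 onset /∅/, coda /z/ ok → well-formed
jo — σ1 onset /j/, coda /∅/ ok → well-formed
woz — σ1 onset /w/, coda /z/ ok → well-formed
wiz.ruz — σ1 onset /w/, coda /z/ ok; σ2 onset /r/, coda /z/ ok → well-formed
raz.fazz — violates constraint (ii): syllable 2 coda /zz/ has 2 consonants (> 1) → ill-formed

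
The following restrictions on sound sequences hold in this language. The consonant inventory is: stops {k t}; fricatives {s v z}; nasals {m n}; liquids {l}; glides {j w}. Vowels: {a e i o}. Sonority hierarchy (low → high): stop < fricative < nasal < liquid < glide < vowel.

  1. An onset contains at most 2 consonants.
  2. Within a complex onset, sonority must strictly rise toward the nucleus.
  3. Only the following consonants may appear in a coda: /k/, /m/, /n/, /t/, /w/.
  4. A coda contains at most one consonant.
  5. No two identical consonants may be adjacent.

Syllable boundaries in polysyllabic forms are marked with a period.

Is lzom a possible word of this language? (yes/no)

no

lzom — violates constraint 2: syllable 1 onset /lz/: /l/ (liquid, 4) → /z/ (fricative, 2) does not rise → illicit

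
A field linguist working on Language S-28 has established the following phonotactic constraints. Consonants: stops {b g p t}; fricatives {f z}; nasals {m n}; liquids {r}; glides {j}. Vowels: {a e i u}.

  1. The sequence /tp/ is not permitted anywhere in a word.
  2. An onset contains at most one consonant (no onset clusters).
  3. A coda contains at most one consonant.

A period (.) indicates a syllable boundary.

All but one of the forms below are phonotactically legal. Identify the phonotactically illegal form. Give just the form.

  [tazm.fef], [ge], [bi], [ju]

[tazm.fef] — violates constraint 3: syllable 1 coda /zm/ has 2 consonants (> 1) → phonotactically illegal
[ge] — σ1 onset /g/, coda /∅/ ok → phonotactically legal
[bi] — σ1 onset /b/, coda /∅/ ok → phonotactically legal
[ju] — σ1 onset /j/, coda /∅/ ok → phonotactically legal

[tazm.fef]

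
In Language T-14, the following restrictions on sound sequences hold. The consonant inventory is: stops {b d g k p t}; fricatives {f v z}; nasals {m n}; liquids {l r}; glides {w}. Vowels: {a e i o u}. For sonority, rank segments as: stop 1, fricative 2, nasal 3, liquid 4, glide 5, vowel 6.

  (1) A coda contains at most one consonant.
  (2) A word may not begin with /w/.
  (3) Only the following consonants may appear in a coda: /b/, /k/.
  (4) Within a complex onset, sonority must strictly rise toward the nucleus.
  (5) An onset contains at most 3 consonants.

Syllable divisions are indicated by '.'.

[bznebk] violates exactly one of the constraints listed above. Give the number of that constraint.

[bznebk]: syllable 1 coda /bk/ has 2 consonants (> 1).
This is a violation of constraint 1: "A coda contains at most one consonant."
The remaining constraints (2, 3, 4, 5) are satisfied.

1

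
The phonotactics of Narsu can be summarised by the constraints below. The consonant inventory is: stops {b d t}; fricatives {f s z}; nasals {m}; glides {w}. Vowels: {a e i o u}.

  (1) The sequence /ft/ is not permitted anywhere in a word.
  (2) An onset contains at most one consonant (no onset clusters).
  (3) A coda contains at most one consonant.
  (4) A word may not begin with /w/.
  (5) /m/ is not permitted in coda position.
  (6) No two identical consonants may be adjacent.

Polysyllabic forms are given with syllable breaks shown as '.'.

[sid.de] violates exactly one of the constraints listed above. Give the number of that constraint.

6

[sid.de]: adjacent identical consonants /dd/.
This is a violation of constraint 6: "No two identical consonants may be adjacent."
The remaining constraints (1, 2, 3, 4, 5) are satisfied.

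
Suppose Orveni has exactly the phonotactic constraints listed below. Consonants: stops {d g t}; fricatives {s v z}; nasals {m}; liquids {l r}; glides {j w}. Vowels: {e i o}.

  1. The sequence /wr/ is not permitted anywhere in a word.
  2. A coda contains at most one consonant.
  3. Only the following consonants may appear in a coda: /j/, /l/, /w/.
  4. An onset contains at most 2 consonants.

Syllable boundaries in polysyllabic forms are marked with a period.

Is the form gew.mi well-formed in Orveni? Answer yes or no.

yes

gew.mi — σ1 onset /g/, coda /w/ ok; σ2 onset /m/, coda /∅/ ok → well-formed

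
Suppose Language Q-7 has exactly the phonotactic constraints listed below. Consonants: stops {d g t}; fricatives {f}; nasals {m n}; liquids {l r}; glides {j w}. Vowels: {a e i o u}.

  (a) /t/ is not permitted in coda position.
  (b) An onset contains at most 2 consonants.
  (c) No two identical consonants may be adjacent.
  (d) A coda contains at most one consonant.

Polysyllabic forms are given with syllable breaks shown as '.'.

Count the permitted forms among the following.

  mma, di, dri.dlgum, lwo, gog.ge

2

mma — violates constraint (c): adjacent identical consonants /mm/ → not permitted
di — σ1 onset /d/, coda /∅/ ok → permitted
dri.dlgum — violates constraint (b): syllable 2 onset /dlg/ has 3 consonants (> 2) → not permitted
lwo — σ1 onset /lw/ (2C), coda /∅/ ok → permitted
gog.ge — violates constraint (c): adjacent identical consonants /gg/ → not permitted
Permitted: di, lwo → 2.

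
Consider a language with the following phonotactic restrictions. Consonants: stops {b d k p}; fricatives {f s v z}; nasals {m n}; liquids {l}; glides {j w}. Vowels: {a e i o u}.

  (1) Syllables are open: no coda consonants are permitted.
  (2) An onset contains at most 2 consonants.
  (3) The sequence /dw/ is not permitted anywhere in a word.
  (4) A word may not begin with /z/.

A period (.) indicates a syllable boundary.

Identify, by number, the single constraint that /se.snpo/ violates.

/se.snpo/: syllable 2 onset /snp/ has 3 consonants (> 2).
This is a violation of constraint 2: "An onset contains at most 2 consonants."
The remaining constraints (1, 3, 4) are satisfied.

2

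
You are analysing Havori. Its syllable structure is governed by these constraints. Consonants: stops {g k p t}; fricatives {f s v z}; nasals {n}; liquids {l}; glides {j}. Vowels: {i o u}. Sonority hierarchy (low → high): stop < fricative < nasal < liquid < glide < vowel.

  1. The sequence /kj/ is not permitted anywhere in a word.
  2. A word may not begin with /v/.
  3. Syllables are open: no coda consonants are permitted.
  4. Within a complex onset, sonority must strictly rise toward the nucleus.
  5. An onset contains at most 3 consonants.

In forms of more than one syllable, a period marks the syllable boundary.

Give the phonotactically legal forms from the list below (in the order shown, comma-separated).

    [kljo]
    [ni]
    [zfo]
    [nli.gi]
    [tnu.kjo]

[kljo], [ni], [nli.gi]

[kljo] — σ1 onset /klj/ (1→4→5 rises), coda /∅/ ok → phonotactically legal
[ni] — σ1 onset /n/, coda /∅/ ok → phonotactically legal
[zfo] — violates constraint 4: syllable 1 onset /zf/: /z/ (fricative, 2) → /f/ (fricative, 2) does not rise → phonotactically illegal
[nli.gi] — σ1 onset /nl/ (3→4 rises), coda /∅/ ok; σ2 onset /g/, coda /∅/ ok → phonotactically legal
[tnu.kjo] — violates constraint 1: contains banned sequence /kj/ → phonotactically illegal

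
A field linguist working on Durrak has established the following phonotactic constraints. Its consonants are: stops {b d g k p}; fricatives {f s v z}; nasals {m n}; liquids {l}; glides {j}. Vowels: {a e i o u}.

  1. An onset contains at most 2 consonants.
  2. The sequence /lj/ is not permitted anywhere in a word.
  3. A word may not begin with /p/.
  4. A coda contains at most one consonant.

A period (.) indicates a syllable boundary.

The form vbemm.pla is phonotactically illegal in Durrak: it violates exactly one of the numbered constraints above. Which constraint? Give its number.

vbemm.pla: syllable 1 coda /mm/ has 2 consonants (> 1).
This is a violation of constraint 4: "A coda contains at most one consonant."
The remaining constraints (1, 2, 3) are satisfied.

4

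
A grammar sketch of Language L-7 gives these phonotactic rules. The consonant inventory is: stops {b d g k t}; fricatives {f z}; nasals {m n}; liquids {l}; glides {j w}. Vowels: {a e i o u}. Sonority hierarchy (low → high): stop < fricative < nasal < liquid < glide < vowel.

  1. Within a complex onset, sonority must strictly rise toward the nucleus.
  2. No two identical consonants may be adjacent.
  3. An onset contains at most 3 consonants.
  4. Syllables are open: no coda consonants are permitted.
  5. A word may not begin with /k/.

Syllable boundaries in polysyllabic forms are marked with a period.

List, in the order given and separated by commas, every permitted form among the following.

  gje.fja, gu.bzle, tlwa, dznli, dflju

gje.fja — σ1 onset /gj/ (1→5 rises), coda /∅/ ok; σ2 onset /fj/ (2→5 rises), coda /∅/ ok → permitted
gu.bzle — σ1 onset /g/, coda /∅/ ok; σ2 onset /bzl/ (1→2→4 rises), coda /∅/ ok → permitted
tlwa — σ1 onset /tlw/ (1→4→5 rises), coda /∅/ ok → permitted
dznli — violates constraint 3: syllable 1 onset /dznl/ has 4 consonants (> 3) → not permitted
dflju — violates constraint 3: syllable 1 onset /dflj/ has 4 consonants (> 3) → not permitted

gje.fja, gu.bzle, tlwa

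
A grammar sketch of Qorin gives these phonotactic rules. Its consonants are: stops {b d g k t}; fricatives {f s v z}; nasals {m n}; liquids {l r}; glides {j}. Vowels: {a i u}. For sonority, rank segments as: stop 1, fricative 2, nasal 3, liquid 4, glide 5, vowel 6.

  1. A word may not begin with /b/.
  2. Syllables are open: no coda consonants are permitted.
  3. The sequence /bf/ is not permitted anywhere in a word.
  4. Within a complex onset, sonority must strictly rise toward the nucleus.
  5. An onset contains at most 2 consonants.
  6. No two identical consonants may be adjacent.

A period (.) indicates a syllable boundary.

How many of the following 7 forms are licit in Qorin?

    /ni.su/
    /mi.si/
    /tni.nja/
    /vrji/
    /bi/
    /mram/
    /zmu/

/ni.su/ — σ1 onset /n/, coda /∅/ ok; σ2 onset /s/, coda /∅/ ok → licit
/mi.si/ — σ1 onset /m/, coda /∅/ ok; σ2 onset /s/, coda /∅/ ok → licit
/tni.nja/ — σ1 onset /tn/ (1→3 rises), coda /∅/ ok; σ2 onset /nj/ (3→5 rises), coda /∅/ ok → licit
/vrji/ — violates constraint 5: syllable 1 onset /vrj/ has 3 consonants (> 2) → illicit
/bi/ — violates constraint 1: word begins with /b/ → illicit
/mram/ — violates constraint 2: syllable 1 coda /m/ has 1 consonant (> 0) → illicit
/zmu/ — σ1 onset /zm/ (2→3 rises), coda /∅/ ok → licit
Licit: /ni.su/, /mi.si/, /tni.nja/, /zmu/ → 4.

4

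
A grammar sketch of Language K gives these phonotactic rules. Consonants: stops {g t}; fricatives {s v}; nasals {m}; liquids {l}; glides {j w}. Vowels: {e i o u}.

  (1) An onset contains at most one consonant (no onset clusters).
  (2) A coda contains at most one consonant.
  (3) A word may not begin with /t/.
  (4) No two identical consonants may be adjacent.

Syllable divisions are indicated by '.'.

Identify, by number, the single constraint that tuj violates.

3

tuj: word begins with /t/.
This is a violation of constraint 3: "A word may not begin with /t/."
The remaining constraints (1, 2, 4) are satisfied.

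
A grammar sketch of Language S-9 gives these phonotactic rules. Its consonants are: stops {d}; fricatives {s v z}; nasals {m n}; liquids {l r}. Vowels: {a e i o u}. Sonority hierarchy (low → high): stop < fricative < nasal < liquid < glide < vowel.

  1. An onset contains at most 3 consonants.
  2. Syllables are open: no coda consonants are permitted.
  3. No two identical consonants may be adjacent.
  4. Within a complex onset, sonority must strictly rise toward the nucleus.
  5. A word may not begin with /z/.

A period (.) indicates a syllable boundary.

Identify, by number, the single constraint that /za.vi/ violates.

5

/za.vi/: word begins with /z/.
This is a violation of constraint 5: "A word may not begin with /z/."
The remaining constraints (1, 2, 3, 4) are satisfied.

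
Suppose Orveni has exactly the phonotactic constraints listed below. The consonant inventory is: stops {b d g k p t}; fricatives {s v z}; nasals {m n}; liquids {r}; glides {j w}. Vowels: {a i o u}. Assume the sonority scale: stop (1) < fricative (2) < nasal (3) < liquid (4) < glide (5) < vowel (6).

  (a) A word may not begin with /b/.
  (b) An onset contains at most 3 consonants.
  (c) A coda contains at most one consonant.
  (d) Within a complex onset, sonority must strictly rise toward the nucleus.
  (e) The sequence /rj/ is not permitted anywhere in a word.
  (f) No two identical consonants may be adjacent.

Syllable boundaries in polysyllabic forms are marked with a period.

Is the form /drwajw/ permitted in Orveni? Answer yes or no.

no

/drwajw/ — violates constraint (c): syllable 1 coda /jw/ has 2 consonants (> 1) → not permitted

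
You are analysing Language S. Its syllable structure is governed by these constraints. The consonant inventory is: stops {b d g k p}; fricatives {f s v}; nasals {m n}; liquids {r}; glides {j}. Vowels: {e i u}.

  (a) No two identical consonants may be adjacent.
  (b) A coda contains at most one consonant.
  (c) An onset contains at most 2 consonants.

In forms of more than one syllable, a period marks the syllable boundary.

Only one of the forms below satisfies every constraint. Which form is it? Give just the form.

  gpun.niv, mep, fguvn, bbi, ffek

mep

gpun.niv — violates constraint (a): adjacent identical consonants /nn/ → illicit
mep — σ1 onset /m/, coda /p/ ok → licit
fguvn — violates constraint (b): syllable 1 coda /vn/ has 2 consonants (> 1) → illicit
bbi — violates constraint (a): adjacent identical consonants /bb/ → illicit
ffek — violates constraint (a): adjacent identical consonants /ff/ → illicit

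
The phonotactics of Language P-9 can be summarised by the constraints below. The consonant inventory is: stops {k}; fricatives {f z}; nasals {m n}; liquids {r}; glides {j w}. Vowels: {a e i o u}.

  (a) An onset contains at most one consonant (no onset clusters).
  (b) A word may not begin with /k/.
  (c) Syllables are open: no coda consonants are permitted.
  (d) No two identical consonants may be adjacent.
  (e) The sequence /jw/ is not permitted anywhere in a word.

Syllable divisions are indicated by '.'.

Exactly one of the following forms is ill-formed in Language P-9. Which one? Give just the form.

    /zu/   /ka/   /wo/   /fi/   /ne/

/zu/ — σ1 onset /z/, coda /∅/ ok → well-formed
/ka/ — violates constraint (b): word begins with /k/ → ill-formed
/wo/ — σ1 onset /w/, coda /∅/ ok → well-formed
/fi/ — σ1 onset /f/, coda /∅/ ok → well-formed
/ne/ — σ1 onset /n/, coda /∅/ ok → well-formed

/ka/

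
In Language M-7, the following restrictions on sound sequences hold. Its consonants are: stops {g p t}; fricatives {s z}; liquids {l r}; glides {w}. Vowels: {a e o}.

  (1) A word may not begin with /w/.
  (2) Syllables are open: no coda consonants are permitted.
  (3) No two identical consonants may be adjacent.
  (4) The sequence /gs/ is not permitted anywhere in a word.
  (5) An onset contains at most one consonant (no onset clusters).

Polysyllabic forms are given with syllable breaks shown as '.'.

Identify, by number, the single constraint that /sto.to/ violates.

/sto.to/: syllable 1 onset /st/ has 2 consonants (> 1).
This is a violation of constraint 5: "An onset contains at most one consonant (no onset clusters)."
The remaining constraints (1, 2, 3, 4) are satisfied.

5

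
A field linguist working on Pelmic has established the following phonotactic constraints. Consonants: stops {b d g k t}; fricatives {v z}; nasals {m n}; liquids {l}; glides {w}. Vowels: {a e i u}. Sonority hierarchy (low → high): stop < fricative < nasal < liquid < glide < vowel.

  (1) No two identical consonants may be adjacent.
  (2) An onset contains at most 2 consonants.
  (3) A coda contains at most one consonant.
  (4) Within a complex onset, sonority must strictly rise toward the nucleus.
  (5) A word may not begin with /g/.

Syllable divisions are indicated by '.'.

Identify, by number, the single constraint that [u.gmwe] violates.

[u.gmwe]: syllable 2 onset /gmw/ has 3 consonants (> 2).
This is a violation of constraint 2: "An onset contains at most 2 consonants."
The remaining constraints (1, 3, 4, 5) are satisfied.

2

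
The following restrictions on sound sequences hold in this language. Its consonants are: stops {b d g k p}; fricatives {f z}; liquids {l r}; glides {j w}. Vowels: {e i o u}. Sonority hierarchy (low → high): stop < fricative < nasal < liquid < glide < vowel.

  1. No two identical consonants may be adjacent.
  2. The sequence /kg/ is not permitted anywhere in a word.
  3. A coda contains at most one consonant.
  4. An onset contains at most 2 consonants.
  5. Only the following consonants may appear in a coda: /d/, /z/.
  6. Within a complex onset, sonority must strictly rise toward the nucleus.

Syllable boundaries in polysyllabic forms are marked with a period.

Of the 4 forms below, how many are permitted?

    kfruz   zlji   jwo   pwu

kfruz — violates constraint 4: syllable 1 onset /kfr/ has 3 consonants (> 2) → not permitted
zlji — violates constraint 4: syllable 1 onset /zlj/ has 3 consonants (> 2) → not permitted
jwo — violates constraint 6: syllable 1 onset /jw/: /j/ (glide, 5) → /w/ (glide, 5) does not rise → not permitted
pwu — σ1 onset /pw/ (1→5 rises), coda /∅/ ok → permitted
Permitted: pwu → 1.

1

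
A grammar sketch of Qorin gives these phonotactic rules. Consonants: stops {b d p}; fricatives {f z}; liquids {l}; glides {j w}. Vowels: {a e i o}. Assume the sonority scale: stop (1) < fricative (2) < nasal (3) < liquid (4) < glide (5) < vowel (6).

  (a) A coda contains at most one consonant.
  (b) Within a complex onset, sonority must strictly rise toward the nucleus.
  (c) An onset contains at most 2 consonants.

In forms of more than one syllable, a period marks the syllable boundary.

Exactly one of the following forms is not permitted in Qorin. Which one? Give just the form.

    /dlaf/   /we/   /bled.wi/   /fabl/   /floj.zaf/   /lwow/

/fabl/

/dlaf/ — σ1 onset /dl/ (1→4 rises), coda /f/ ok → permitted
/we/ — σ1 onset /w/, coda /∅/ ok → permitted
/bled.wi/ — σ1 onset /bl/ (1→4 rises), coda /d/ ok; σ2 onset /w/, coda /∅/ ok → permitted
/fabl/ — violates constraint (a): syllable 1 coda /bl/ has 2 consonants (> 1) → not permitted
/floj.zaf/ — σ1 onset /fl/ (2→4 rises), coda /j/ ok; σ2 onset /z/, coda /f/ ok → permitted
/lwow/ — σ1 onset /lw/ (4→5 rises), coda /w/ ok → permitted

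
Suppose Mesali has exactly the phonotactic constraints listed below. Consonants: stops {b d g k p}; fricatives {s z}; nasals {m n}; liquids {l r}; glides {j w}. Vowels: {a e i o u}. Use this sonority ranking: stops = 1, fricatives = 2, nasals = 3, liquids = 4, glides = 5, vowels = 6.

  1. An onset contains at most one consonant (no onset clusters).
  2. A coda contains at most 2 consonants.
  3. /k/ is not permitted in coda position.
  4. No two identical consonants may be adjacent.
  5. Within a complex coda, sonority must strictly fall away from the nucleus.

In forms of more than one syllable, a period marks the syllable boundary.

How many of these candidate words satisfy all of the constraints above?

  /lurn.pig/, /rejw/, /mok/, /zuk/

/lurn.pig/ — σ1 onset /l/, coda /rn/ (4→3 falls) ok; σ2 onset /p/, coda /g/ ok → permitted
/rejw/ — violates constraint 5: syllable 1 coda /jw/: /j/ (glide, 5) → /w/ (glide, 5) does not fall → not permitted
/mok/ — violates constraint 3: syllable 1 coda contains /k/ → not permitted
/zuk/ — violates constraint 3: syllable 1 coda contains /k/ → not permitted
Permitted: /lurn.pig/ → 1.

1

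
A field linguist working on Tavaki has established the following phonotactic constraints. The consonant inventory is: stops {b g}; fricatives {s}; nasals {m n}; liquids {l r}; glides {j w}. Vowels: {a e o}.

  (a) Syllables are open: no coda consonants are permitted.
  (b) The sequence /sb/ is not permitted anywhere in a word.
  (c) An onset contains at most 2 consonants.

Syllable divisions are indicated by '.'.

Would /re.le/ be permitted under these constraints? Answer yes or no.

yes

/re.le/ — σ1 onset /r/, coda /∅/ ok; σ2 onset /l/, coda /∅/ ok → permitted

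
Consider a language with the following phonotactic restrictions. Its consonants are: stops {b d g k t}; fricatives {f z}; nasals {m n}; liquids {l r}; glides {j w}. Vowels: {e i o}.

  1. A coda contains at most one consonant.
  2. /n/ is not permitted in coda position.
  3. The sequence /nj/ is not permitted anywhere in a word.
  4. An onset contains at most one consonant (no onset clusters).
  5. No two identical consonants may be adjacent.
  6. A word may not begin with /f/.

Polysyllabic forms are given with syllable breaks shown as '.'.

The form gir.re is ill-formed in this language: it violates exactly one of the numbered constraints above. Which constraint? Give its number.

gir.re: adjacent identical consonants /rr/.
This is a violation of constraint 5: "No two identical consonants may be adjacent."
The remaining constraints (1, 2, 3, 4, 6) are satisfied.

5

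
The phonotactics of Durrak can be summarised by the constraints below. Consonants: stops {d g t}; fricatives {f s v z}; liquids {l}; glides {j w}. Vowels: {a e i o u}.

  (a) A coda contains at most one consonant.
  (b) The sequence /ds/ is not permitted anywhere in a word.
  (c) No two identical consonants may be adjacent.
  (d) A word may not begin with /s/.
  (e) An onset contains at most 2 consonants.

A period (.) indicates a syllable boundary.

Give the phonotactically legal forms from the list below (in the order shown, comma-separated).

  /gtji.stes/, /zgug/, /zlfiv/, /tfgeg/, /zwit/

/zgug/, /zwit/

/gtji.stes/ — violates constraint (e): syllable 1 onset /gtj/ has 3 consonants (> 2) → phonotactically illegal
/zgug/ — σ1 onset /zg/ (2C), coda /g/ ok → phonotactically legal
/zlfiv/ — violates constraint (e): syllable 1 onset /zlf/ has 3 consonants (> 2) → phonotactically illegal
/tfgeg/ — violates constraint (e): syllable 1 onset /tfg/ has 3 consonants (> 2) → phonotactically illegal
/zwit/ — σ1 onset /zw/ (2C), coda /t/ ok → phonotactically legal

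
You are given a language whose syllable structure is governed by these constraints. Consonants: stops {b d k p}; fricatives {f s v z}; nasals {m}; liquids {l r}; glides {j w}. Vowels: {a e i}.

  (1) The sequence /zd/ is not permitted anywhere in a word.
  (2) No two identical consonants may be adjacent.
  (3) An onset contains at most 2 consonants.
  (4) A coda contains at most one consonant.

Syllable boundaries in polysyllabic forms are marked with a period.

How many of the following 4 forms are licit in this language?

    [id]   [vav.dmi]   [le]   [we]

[id] — σ1 onset /∅/, coda /d/ ok → licit
[vav.dmi] — σ1 onset /v/, coda /v/ ok; σ2 onset /dm/ (2C), coda /∅/ ok → licit
[le] — σ1 onset /l/, coda /∅/ ok → licit
[we] — σ1 onset /w/, coda /∅/ ok → licit
Licit: [id], [vav.dmi], [le], [we] → 4.

4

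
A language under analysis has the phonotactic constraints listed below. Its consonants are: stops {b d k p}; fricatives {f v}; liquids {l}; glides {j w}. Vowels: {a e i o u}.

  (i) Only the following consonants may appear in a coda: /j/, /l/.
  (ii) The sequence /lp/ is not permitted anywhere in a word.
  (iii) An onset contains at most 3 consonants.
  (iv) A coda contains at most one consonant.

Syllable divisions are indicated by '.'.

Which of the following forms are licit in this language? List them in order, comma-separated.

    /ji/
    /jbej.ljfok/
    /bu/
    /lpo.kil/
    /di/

/ji/, /bu/, /di/

/ji/ — σ1 onset /j/, coda /∅/ ok → licit
/jbej.ljfok/ — violates constraint (i): syllable 2 coda contains /k/, which is not a licensed coda consonant → illicit
/bu/ — σ1 onset /b/, coda /∅/ ok → licit
/lpo.kil/ — violates constraint (ii): contains banned sequence /lp/ → illicit
/di/ — σ1 onset /d/, coda /∅/ ok → licit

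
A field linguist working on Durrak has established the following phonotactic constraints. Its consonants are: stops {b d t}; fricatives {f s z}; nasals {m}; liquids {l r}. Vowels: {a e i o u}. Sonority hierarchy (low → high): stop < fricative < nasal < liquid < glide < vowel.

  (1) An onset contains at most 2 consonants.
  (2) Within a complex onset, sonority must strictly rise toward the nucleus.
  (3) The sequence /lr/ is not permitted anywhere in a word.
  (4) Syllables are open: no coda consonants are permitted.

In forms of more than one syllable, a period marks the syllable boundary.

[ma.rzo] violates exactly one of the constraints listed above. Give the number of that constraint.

2

[ma.rzo]: syllable 2 onset /rz/: /r/ (liquid, 4) → /z/ (fricative, 2) does not rise.
This is a violation of constraint 2: "Within a complex onset, sonority must strictly rise toward the nucleus."
The remaining constraints (1, 3, 4) are satisfied.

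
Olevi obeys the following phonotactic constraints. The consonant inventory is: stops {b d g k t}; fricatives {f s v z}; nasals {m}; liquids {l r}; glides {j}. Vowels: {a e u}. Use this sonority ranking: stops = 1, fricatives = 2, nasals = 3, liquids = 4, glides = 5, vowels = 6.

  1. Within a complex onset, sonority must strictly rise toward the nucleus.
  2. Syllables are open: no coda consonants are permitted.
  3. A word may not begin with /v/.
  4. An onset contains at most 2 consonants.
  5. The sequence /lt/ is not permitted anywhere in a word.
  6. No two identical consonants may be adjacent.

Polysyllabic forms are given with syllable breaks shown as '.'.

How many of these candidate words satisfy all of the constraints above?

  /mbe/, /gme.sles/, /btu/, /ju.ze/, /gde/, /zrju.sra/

/mbe/ — violates constraint 1: syllable 1 onset /mb/: /m/ (nasal, 3) → /b/ (stop, 1) does not rise → illicit
/gme.sles/ — violates constraint 2: syllable 2 coda /s/ has 1 consonant (> 0) → illicit
/btu/ — violates constraint 1: syllable 1 onset /bt/: /b/ (stop, 1) → /t/ (stop, 1) does not rise → illicit
/ju.ze/ — σ1 onset /j/, coda /∅/ ok; σ2 onset /z/, coda /∅/ ok → licit
/gde/ — violates constraint 1: syllable 1 onset /gd/: /g/ (stop, 1) → /d/ (stop, 1) does not rise → illicit
/zrju.sra/ — violates constraint 4: syllable 1 onset /zrj/ has 3 consonants (> 2) → illicit
Licit: /ju.ze/ → 1.

1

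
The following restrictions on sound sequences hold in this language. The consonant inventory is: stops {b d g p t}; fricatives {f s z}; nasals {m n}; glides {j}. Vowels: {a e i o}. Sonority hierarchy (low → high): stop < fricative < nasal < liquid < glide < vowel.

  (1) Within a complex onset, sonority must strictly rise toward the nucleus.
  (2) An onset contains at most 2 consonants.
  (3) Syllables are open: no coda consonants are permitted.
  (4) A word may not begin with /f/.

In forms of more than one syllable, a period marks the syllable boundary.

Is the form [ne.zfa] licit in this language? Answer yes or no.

no

[ne.zfa] — violates constraint 1: syllable 2 onset /zf/: /z/ (fricative, 2) → /f/ (fricative, 2) does not rise → illicit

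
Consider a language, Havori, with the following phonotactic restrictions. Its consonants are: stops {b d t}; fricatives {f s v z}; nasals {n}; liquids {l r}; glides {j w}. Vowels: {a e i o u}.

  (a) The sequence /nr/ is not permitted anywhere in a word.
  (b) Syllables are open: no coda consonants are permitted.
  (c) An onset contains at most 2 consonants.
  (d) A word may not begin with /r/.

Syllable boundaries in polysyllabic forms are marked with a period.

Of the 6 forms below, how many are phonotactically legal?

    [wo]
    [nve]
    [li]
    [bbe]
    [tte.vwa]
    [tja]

6

[wo] — σ1 onset /w/, coda /∅/ ok → phonotactically legal
[nve] — σ1 onset /nv/ (2C), coda /∅/ ok → phonotactically legal
[li] — σ1 onset /l/, coda /∅/ ok → phonotactically legal
[bbe] — σ1 onset /bb/ (2C), coda /∅/ ok → phonotactically legal
[tte.vwa] — σ1 onset /tt/ (2C), coda /∅/ ok; σ2 onset /vw/ (2C), coda /∅/ ok → phonotactically legal
[tja] — σ1 onset /tj/ (2C), coda /∅/ ok → phonotactically legal
Phonotactically legal: [wo], [nve], [li], [bbe], [tte.vwa], [tja] → 6.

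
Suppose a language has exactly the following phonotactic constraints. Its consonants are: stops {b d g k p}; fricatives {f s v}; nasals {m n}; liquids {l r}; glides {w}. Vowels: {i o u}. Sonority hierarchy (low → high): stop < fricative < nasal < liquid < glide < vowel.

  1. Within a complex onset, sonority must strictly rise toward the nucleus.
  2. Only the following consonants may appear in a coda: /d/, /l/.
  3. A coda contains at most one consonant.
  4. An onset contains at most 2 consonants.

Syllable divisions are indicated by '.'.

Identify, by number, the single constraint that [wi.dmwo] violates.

[wi.dmwo]: syllable 2 onset /dmw/ has 3 consonants (> 2).
This is a violation of constraint 4: "An onset contains at most 2 consonants."
The remaining constraints (1, 2, 3) are satisfied.

4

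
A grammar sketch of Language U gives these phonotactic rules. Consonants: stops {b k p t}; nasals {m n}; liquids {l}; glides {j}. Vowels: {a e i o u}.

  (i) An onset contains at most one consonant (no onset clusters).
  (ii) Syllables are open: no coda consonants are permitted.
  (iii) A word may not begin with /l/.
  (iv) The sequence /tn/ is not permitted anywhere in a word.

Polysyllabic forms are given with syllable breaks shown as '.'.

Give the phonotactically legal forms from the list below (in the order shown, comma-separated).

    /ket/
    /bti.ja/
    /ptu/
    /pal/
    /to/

/to/

/ket/ — violates constraint (ii): syllable 1 coda /t/ has 1 consonant (> 0) → phonotactically illegal
/bti.ja/ — violates constraint (i): syllable 1 onset /bt/ has 2 consonants (> 1) → phonotactically illegal
/ptu/ — violates constraint (i): syllable 1 onset /pt/ has 2 consonants (> 1) → phonotactically illegal
/pal/ — violates constraint (ii): syllable 1 coda /l/ has 1 consonant (> 0) → phonotactically illegal
/to/ — σ1 onset /t/, coda /∅/ ok → phonotactically legal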